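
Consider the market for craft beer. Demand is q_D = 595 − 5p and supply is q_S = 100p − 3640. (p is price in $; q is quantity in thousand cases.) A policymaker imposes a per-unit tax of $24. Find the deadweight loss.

$1371.43 thousand

In inverse form: demand p = 119 − 0.2q, supply p = 36.4 + 0.01q.
Competitive equilibrium: 119 − 0.2q = 36.4 + 0.01q → q* = 393.3333, p* = 40.3333.
With the tax, the buyer price exceeds the seller price by 24: (119 − 0.2q) − (36.4 + 0.01q) = 24 → q' = 279.0476.
Δq = 393.3333 − 279.0476 = 114.2857; the wedge equals the tax, 24.
Welfare loss = ½ × 114.2857 × 24 = $1371.43 thousand.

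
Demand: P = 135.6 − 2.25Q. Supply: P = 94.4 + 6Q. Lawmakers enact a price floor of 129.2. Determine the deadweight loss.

Competitive equilibrium: 135.6 − 2.25Q = 94.4 + 6Q → Q* = 4.9939, P* = 124.3636.
At the floor P = 129.2, quantity demanded = (135.6 − 129.2)/2.25 = 2.8444.
Sellers' marginal cost at Q' = 2.8444: 94.4 + 6·2.8444 = 111.4664.
ΔQ = 4.9939 − 2.8444 = 2.1495; wedge = 129.2 − 111.4664 = 17.7336.
DWL = ½ × 2.1495 × 17.7336 = 19.06.

19.06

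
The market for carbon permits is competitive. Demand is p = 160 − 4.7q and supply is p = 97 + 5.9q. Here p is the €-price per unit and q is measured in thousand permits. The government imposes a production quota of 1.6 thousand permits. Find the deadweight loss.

€99.98 thousand

Competitive equilibrium: 160 − 4.7q = 97 + 5.9q → q* = 5.943396, p* = 132.066038.
At q = 1.6: demand price = 160 − 4.7·1.6 = 152.48; supply price = 97 + 5.9·1.6 = 106.44.
Δq = 5.943396 − 1.6 = 4.343396; wedge = 152.48 − 106.44 = 46.04.
DWL = ½ × 4.343396 × 46.04 = €99.98 thousand.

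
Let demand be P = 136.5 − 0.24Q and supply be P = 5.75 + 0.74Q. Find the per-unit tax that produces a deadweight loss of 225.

21

Competitive equilibrium: 136.5 − 0.24Q = 5.75 + 0.74Q → Q* = 133.4184, P* = 104.4796.
A tax t gives ΔQ = t/0.98 and wedge t, so DWL = t²/1.96.
t²/1.96 = 225 → t² = 441 → t = 21.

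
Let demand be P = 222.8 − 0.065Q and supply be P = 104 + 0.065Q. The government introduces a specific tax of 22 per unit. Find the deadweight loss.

Competitive equilibrium: 222.8 − 0.065Q = 104 + 0.065Q → Q* = 913.8462, P* = 163.4.
With the tax, the buyer price exceeds the seller price by 22: (222.8 − 0.065Q) − (104 + 0.065Q) = 22 → Q' = 744.6154.
ΔQ = 913.8462 − 744.6154 = 169.2308; the wedge equals the tax, 22.
The triangle = ½ × 169.2308 × 22 = 1861.54.

1861.54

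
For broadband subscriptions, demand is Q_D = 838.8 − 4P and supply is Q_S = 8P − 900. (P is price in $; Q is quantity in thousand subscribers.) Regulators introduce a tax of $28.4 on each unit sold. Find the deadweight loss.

$1075.41 thousand

In inverse form: demand P = 209.7 − 0.25Q, supply P = 112.5 + 0.125Q.
Competitive equilibrium: 209.7 − 0.25Q = 112.5 + 0.125Q → Q* = 259.2, P* = 144.9.
With the tax, the buyer price exceeds the seller price by 28.4: (209.7 − 0.25Q) − (112.5 + 0.125Q) = 28.4 → Q' = 183.4667.
ΔQ = 259.2 − 183.4667 = 75.7333; the wedge equals the tax, 28.4.
DWL = ½ × 75.7333 × 28.4 = $1075.41 thousand.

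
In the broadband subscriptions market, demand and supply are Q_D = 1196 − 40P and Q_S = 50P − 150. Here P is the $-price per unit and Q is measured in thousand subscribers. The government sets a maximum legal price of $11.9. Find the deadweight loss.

In inverse form: demand P = 29.9 − 0.025Q, supply P = 3 + 0.02Q.
Competitive equilibrium: 29.9 − 0.025Q = 3 + 0.02Q → Q* = 597.7778, P* = 14.9556.
At the ceiling P = 11.9, quantity supplied = (11.9 − 3)/0.02 = 445.
Willingness to pay at Q' = 445: 29.9 − 0.025·445 = 18.775.
ΔQ = 597.7778 − 445 = 152.7778; wedge = 18.775 − 11.9 = 6.875.
Deadweight loss = ½ × 152.7778 × 6.875 = $525.17 thousand.

$525.17 thousand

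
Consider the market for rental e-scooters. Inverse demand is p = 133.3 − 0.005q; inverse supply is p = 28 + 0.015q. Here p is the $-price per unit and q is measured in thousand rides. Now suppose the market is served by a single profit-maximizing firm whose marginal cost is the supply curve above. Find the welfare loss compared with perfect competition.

$11088.09 thousand

Competitive equilibrium: 133.3 − 0.005q = 28 + 0.015q → q* = 5265, p* = 106.975.
Marginal revenue: MR = 133.3 − 0.01q. Set MR = MC: 133.3 − 0.01q = 28 + 0.015q → q_m = 4212.
Price p_m = 133.3 − 0.005·4212 = 112.24; MC(q_m) = 28 + 0.015·4212 = 91.18.
Competitive q* = 5265, so Δq = 1053; wedge = 112.24 − 91.18 = 21.06.
Deadweight loss = ½ × 1053 × 21.06 = $11088.09 thousand.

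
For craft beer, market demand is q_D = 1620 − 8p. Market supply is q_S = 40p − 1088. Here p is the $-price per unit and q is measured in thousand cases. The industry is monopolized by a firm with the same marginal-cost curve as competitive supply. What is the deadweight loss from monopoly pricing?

In inverse form: demand p = 202.5 − 0.125q, supply p = 27.2 + 0.025q.
Competitive equilibrium: 202.5 − 0.125q = 27.2 + 0.025q → q* = 1168.6667, p* = 56.4167.
Marginal revenue: MR = 202.5 − 0.25q. Set MR = MC: 202.5 − 0.25q = 27.2 + 0.025q → q_m = 637.4545.
Price p_m = 202.5 − 0.125·637.4545 = 122.8182; MC(q_m) = 27.2 + 0.025·637.4545 = 43.1364.
Competitive q* = 1168.6667, so Δq = 531.2122; wedge = 122.8182 − 43.1364 = 79.6818.
Welfare loss = ½ × 531.2122 × 79.6818 = $21163.97 thousand.

$21163.97 thousand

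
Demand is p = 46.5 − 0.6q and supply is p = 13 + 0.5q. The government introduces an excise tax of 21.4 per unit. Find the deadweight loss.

208.16

Competitive equilibrium: 46.5 − 0.6q = 13 + 0.5q → q* = 30.4545, p* = 28.2273.
With the tax, the buyer price exceeds the seller price by 21.4: (46.5 − 0.6q) − (13 + 0.5q) = 21.4 → q' = 11.
Δq = 30.4545 − 11 = 19.4545; the wedge equals the tax, 21.4.
Deadweight loss = ½ × 19.4545 × 21.4 = 208.16.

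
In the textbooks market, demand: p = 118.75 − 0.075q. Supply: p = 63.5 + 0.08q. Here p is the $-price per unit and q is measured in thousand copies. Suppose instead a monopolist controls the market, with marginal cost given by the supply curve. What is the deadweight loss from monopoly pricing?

$1047.06 thousand

Competitive equilibrium: 118.75 − 0.075q = 63.5 + 0.08q → q* = 356.4516, p* = 92.0161.
Marginal revenue: MR = 118.75 − 0.15q. Set MR = MC: 118.75 − 0.15q = 63.5 + 0.08q → q_m = 240.2174.
Price p_m = 118.75 − 0.075·240.2174 = 100.7337; MC(q_m) = 63.5 + 0.08·240.2174 = 82.7174.
Competitive q* = 356.4516, so Δq = 116.2342; wedge = 100.7337 − 82.7174 = 18.0163.
DWL = ½ × 116.2342 × 18.0163 = $1047.06 thousand.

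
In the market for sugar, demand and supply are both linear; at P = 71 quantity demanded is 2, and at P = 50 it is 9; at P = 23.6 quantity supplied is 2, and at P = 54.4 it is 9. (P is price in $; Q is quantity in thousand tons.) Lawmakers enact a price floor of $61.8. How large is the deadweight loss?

Demand slope = (50 − 71)/(9 − 2) = −3, so P = 77 − 3Q.
Supply slope = (54.4 − 23.6)/(9 − 2) = 4.4, so P = 14.8 + 4.4Q.
Competitive equilibrium: 77 − 3Q = 14.8 + 4.4Q → Q* = 8.4054, P* = 51.7838.
At the floor P = 61.8, quantity demanded = (77 − 61.8)/3 = 5.0667.
Sellers' marginal cost at Q' = 5.0667: 14.8 + 4.4·5.0667 = 37.0935.
ΔQ = 8.4054 − 5.0667 = 3.3387; wedge = 61.8 − 37.0935 = 24.7065.
DWL = ½ × 3.3387 × 24.7065 = $41.24 thousand.

$41.24 thousand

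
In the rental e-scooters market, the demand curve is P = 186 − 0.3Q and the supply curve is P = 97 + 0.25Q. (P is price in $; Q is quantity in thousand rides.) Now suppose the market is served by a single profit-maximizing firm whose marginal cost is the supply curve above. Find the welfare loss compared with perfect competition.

Competitive equilibrium: 186 − 0.3Q = 97 + 0.25Q → Q* = 161.8182, P* = 137.4545.
Marginal revenue: MR = 186 − 0.6Q. Set MR = MC: 186 − 0.6Q = 97 + 0.25Q → Q_m = 104.7059.
Price P_m = 186 − 0.3·104.7059 = 154.5882; MC(Q_m) = 97 + 0.25·104.7059 = 123.1765.
Competitive Q* = 161.8182, so ΔQ = 57.1123; wedge = 154.5882 − 123.1765 = 31.4117.
Deadweight loss = ½ × 57.1123 × 31.4117 = $897 thousand.

$897 thousand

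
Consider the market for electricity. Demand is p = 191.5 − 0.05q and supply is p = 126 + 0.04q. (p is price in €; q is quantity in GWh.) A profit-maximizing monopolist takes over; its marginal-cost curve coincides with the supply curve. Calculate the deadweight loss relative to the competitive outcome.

Competitive equilibrium: 191.5 − 0.05q = 126 + 0.04q → q* = 727.7778, p* = 155.1111.
Marginal revenue: MR = 191.5 − 0.1q. Set MR = MC: 191.5 − 0.1q = 126 + 0.04q → q_m = 467.8571.
Price p_m = 191.5 − 0.05·467.8571 = 168.1071; MC(q_m) = 126 + 0.04·467.8571 = 144.7143.
Competitive q* = 727.7778, so Δq = 259.9207; wedge = 168.1071 − 144.7143 = 23.3928.
The triangle = ½ × 259.9207 × 23.3928 = €3040.14.

€3040.14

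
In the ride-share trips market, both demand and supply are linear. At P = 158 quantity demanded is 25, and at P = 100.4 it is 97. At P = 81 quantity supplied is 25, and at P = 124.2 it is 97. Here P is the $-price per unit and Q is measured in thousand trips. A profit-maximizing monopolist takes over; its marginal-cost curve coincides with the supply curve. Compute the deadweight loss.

$592.40 thousand

Demand slope = (100.4 − 158)/(97 − 25) = −0.8, so P = 178 − 0.8Q.
Supply slope = (124.2 − 81)/(97 − 25) = 0.6, so P = 66 + 0.6Q.
Competitive equilibrium: 178 − 0.8Q = 66 + 0.6Q → Q* = 80, P* = 114.
Marginal revenue: MR = 178 − 1.6Q. Set MR = MC: 178 − 1.6Q = 66 + 0.6Q → Q_m = 50.9091.
Price P_m = 178 − 0.8·50.9091 = 137.2727; MC(Q_m) = 66 + 0.6·50.9091 = 96.5455.
Competitive Q* = 80, so ΔQ = 29.0909; wedge = 137.2727 − 96.5455 = 40.7272.
DWL = ½ × 29.0909 × 40.7272 = $592.40 thousand.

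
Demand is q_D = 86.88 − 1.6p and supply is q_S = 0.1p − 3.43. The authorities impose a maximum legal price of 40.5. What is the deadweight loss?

8.47

In inverse form: demand p = 54.3 − 0.625q, supply p = 34.3 + 10q.
Competitive equilibrium: 54.3 − 0.625q = 34.3 + 10q → q* = 1.8824, p* = 53.1235.
At the ceiling p = 40.5, quantity supplied = (40.5 − 34.3)/10 = 0.62.
Willingness to pay at q' = 0.62: 54.3 − 0.625·0.62 = 53.9125.
Δq = 1.8824 − 0.62 = 1.2624; wedge = 53.9125 − 40.5 = 13.4125.
The triangle = ½ × 1.2624 × 13.4125 = 8.47.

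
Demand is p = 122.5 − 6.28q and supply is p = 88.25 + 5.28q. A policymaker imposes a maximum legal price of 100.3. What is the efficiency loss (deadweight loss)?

Competitive equilibrium: 122.5 − 6.28q = 88.25 + 5.28q → q* = 2.9628, p* = 103.8936.
At the ceiling p = 100.3, quantity supplied = (100.3 − 88.25)/5.28 = 2.2822.
Willingness to pay at q' = 2.2822: 122.5 − 6.28·2.2822 = 108.1678.
Δq = 2.9628 − 2.2822 = 0.6806; wedge = 108.1678 − 100.3 = 7.8678.
DWL = ½ × 0.6806 × 7.8678 = 2.68.

2.68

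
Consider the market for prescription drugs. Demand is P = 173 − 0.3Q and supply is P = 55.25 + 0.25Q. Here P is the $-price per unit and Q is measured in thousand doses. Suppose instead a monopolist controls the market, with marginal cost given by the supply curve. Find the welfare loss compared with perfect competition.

$1570.12 thousand

Competitive equilibrium: 173 − 0.3Q = 55.25 + 0.25Q → Q* = 214.0909, P* = 108.7727.
Marginal revenue: MR = 173 − 0.6Q. Set MR = MC: 173 − 0.6Q = 55.25 + 0.25Q → Q_m = 138.5294.
Price P_m = 173 − 0.3·138.5294 = 131.4412; MC(Q_m) = 55.25 + 0.25·138.5294 = 89.8824.
Competitive Q* = 214.0909, so ΔQ = 75.5615; wedge = 131.4412 − 89.8824 = 41.5588.
Deadweight loss = ½ × 75.5615 × 41.5588 = $1570.12 thousand.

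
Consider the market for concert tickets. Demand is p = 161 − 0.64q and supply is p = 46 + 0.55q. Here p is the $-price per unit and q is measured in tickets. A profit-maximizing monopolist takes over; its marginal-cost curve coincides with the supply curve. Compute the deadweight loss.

$679.64

Competitive equilibrium: 161 − 0.64q = 46 + 0.55q → q* = 96.6387, p* = 99.1513.
Marginal revenue: MR = 161 − 1.28q. Set MR = MC: 161 − 1.28q = 46 + 0.55q → q_m = 62.8415.
Price p_m = 161 − 0.64·62.8415 = 120.7814; MC(q_m) = 46 + 0.55·62.8415 = 80.5628.
Competitive q* = 96.6387, so Δq = 33.7972; wedge = 120.7814 − 80.5628 = 40.2186.
Welfare loss = ½ × 33.7972 × 40.2186 = $679.64.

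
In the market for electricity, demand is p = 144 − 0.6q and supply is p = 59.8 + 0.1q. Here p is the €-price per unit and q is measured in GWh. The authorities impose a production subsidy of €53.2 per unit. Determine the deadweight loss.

€2021.60

Competitive equilibrium: 144 − 0.6q = 59.8 + 0.1q → q* = 120.2857, p* = 71.8286.
The subsidy lowers effective supply by 53.2: p = 6.6 + 0.1q.
New quantity: 144 − 0.6q = 6.6 + 0.1q → q' = 196.2857.
Overproduction Δq = 196.2857 − 120.2857 = 76; wedge = subsidy = 53.2.
The triangle = ½ × 76 × 53.2 = €2021.60.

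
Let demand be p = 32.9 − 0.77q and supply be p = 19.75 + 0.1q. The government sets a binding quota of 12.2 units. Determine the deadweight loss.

3.70

Competitive equilibrium: 32.9 − 0.77q = 19.75 + 0.1q → q* = 15.1149, p* = 21.2615.
At q = 12.2: demand price = 32.9 − 0.77·12.2 = 23.506; supply price = 19.75 + 0.1·12.2 = 20.97.
Δq = 15.1149 − 12.2 = 2.9149; wedge = 23.506 − 20.97 = 2.536.
The triangle = ½ × 2.9149 × 2.536 = 3.70.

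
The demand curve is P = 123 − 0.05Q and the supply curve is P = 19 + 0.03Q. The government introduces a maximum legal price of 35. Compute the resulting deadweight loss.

23511.11

Competitive equilibrium: 123 − 0.05Q = 19 + 0.03Q → Q* = 1300, P* = 58.
At the ceiling P = 35, quantity supplied = (35 − 19)/0.03 = 533.33333.
Willingness to pay at Q' = 533.33333: 123 − 0.05·533.33333 = 96.33333.
ΔQ = 1300 − 533.33333 = 766.66667; wedge = 96.33333 − 35 = 61.33333.
Welfare loss = ½ × 766.66667 × 61.33333 = 23511.11.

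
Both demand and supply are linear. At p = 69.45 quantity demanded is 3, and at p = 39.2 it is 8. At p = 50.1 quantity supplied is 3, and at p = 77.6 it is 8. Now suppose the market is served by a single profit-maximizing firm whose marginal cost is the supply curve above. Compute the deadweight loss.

14.92

Demand slope = (39.2 − 69.45)/(8 − 3) = −6.05, so p = 87.6 − 6.05q.
Supply slope = (77.6 − 50.1)/(8 − 3) = 5.5, so p = 33.6 + 5.5q.
Competitive equilibrium: 87.6 − 6.05q = 33.6 + 5.5q → q* = 4.6753, p* = 59.3143.
Marginal revenue: MR = 87.6 − 12.1q. Set MR = MC: 87.6 − 12.1q = 33.6 + 5.5q → q_m = 3.0682.
Price p_m = 87.6 − 6.05·3.0682 = 69.0374; MC(q_m) = 33.6 + 5.5·3.0682 = 50.4751.
Competitive q* = 4.6753, so Δq = 1.6071; wedge = 69.0374 − 50.4751 = 18.5623.
DWL = ½ × 1.6071 × 18.5623 = 14.92.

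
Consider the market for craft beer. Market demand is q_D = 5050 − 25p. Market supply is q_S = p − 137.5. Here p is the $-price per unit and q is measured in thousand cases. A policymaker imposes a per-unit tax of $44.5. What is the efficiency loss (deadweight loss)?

In inverse form: demand p = 202 − 0.04q, supply p = 137.5 + q.
Competitive equilibrium: 202 − 0.04q = 137.5 + q → q* = 62.0192, p* = 199.5192.
With the tax, the buyer price exceeds the seller price by 44.5: (202 − 0.04q) − (137.5 + q) = 44.5 → q' = 19.2308.
Δq = 62.0192 − 19.2308 = 42.7884; the wedge equals the tax, 44.5.
The triangle = ½ × 42.7884 × 44.5 = $952.04 thousand.

$952.04 thousand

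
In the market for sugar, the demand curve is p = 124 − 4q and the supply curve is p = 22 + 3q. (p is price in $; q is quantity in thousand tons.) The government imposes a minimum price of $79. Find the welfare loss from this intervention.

$38.61 thousand

Competitive equilibrium: 124 − 4q = 22 + 3q → q* = 14.5714, p* = 65.7143.
At the floor p = 79, quantity demanded = (124 − 79)/4 = 11.25.
Sellers' marginal cost at q' = 11.25: 22 + 3·11.25 = 55.75.
Δq = 14.5714 − 11.25 = 3.3214; wedge = 79 − 55.75 = 23.25.
DWL = ½ × 3.3214 × 23.25 = $38.61 thousand.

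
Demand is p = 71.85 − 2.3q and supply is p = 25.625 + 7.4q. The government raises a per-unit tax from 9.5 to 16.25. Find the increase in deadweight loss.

Competitive equilibrium: 71.85 − 2.3q = 25.625 + 7.4q → q* = 4.7655, p* = 60.8894.
For a per-unit tax t: Δq = t/9.7, so DWL = ½·t·(t/9.7) = t²/19.4.
At t = 9.5: DWL = 4.652. At t = 16.25: DWL = 13.611.
Increase = 13.611 − 4.652 = 8.96.

8.96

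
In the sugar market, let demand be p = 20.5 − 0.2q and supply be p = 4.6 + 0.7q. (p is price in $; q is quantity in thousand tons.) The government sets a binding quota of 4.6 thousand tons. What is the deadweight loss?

Competitive equilibrium: 20.5 − 0.2q = 4.6 + 0.7q → q* = 17.6667, p* = 16.9667.
At q = 4.6: demand price = 20.5 − 0.2·4.6 = 19.58; supply price = 4.6 + 0.7·4.6 = 7.82.
Δq = 17.6667 − 4.6 = 13.0667; wedge = 19.58 − 7.82 = 11.76.
DWL = ½ × 13.0667 × 11.76 = $76.832 thousand.

$76.832 thousand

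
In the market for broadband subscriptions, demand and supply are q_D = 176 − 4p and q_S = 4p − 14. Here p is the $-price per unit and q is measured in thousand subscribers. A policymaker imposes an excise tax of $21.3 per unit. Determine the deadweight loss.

$453.69 thousand

In inverse form: demand p = 44 − 0.25q, supply p = 3.5 + 0.25q.
Competitive equilibrium: 44 − 0.25q = 3.5 + 0.25q → q* = 81, p* = 23.75.
With the tax, the buyer price exceeds the seller price by 21.3: (44 − 0.25q) − (3.5 + 0.25q) = 21.3 → q' = 38.4.
Δq = 81 − 38.4 = 42.6; the wedge equals the tax, 21.3.
Deadweight loss = ½ × 42.6 × 21.3 = $453.69 thousand.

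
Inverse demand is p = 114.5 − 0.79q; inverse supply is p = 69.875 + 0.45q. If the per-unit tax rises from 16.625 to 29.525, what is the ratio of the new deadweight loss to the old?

Competitive equilibrium: 114.5 − 0.79q = 69.875 + 0.45q → q* = 35.9879, p* = 86.0696.
For a per-unit tax t: Δq = t/1.24, so DWL = ½·t·(t/1.24) = t²/2.48.
At t = 16.625: DWL = 111.448. At t = 29.525: DWL = 351.502.
Ratio = (29.525/16.625)² = 3.154.

3.154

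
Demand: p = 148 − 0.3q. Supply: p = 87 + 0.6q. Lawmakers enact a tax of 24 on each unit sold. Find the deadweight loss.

Competitive equilibrium: 148 − 0.3q = 87 + 0.6q → q* = 67.7778, p* = 127.6667.
With the tax, the buyer price exceeds the seller price by 24: (148 − 0.3q) − (87 + 0.6q) = 24 → q' = 41.1111.
Δq = 67.7778 − 41.1111 = 26.6667; the wedge equals the tax, 24.
DWL = ½ × 26.6667 × 24 = 320.

320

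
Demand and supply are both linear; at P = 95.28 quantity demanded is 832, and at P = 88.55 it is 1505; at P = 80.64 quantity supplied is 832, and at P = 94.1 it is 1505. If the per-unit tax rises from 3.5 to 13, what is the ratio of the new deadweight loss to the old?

Demand slope = (88.55 − 95.28)/(1505 − 832) = −0.01, so P = 103.6 − 0.01Q.
Supply slope = (94.1 − 80.64)/(1505 − 832) = 0.02, so P = 64 + 0.02Q.
Competitive equilibrium: 103.6 − 0.01Q = 64 + 0.02Q → Q* = 1320, P* = 90.4.
For a per-unit tax t: ΔQ = t/0.03, so DWL = ½·t·(t/0.03) = t²/0.06.
At t = 3.5: DWL = 204.167. At t = 13: DWL = 2816.667.
Ratio = (13/3.5)² = 13.796.

13.796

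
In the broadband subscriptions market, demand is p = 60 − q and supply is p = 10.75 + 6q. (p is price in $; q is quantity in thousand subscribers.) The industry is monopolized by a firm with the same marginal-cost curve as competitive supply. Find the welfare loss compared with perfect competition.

$2.71 thousand

Competitive equilibrium: 60 − q = 10.75 + 6q → q* = 7.0357, p* = 52.9643.
Marginal revenue: MR = 60 − 2q. Set MR = MC: 60 − 2q = 10.75 + 6q → q_m = 6.1563.
Price p_m = 60 − 1·6.1563 = 53.8437; MC(q_m) = 10.75 + 6·6.1563 = 47.6878.
Competitive q* = 7.0357, so Δq = 0.8794; wedge = 53.8437 − 47.6878 = 6.1559.
Welfare loss = ½ × 0.8794 × 6.1559 = $2.71 thousand.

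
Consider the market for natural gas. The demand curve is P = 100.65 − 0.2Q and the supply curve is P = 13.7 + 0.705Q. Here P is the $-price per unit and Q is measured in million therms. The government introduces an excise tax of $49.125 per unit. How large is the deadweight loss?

Competitive equilibrium: 100.65 − 0.2Q = 13.7 + 0.705Q → Q* = 96.07735, P* = 81.43453.
With the tax, the buyer price exceeds the seller price by 49.125: (100.65 − 0.2Q) − (13.7 + 0.705Q) = 49.125 → Q' = 41.79558.
ΔQ = 96.07735 − 41.79558 = 54.28177; the wedge equals the tax, 49.125.
The triangle = ½ × 54.28177 × 49.125 = $1333.30 million.

$1333.30 million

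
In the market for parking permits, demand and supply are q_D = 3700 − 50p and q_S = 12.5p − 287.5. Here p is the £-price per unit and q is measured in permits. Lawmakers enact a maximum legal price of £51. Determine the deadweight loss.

£1280

In inverse form: demand p = 74 − 0.02q, supply p = 23 + 0.08q.
Competitive equilibrium: 74 − 0.02q = 23 + 0.08q → q* = 510, p* = 63.8.
At the ceiling p = 51, quantity supplied = (51 − 23)/0.08 = 350.
Willingness to pay at q' = 350: 74 − 0.02·350 = 67.
Δq = 510 − 350 = 160; wedge = 67 − 51 = 16.
Welfare loss = ½ × 160 × 16 = £1280.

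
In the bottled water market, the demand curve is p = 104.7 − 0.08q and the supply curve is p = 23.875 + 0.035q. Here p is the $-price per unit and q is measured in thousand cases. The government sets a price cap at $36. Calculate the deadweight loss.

$7303.60 thousand

Competitive equilibrium: 104.7 − 0.08q = 23.875 + 0.035q → q* = 702.8261, p* = 48.4739.
At the ceiling p = 36, quantity supplied = (36 − 23.875)/0.035 = 346.4286.
Willingness to pay at q' = 346.4286: 104.7 − 0.08·346.4286 = 76.9857.
Δq = 702.8261 − 346.4286 = 356.3975; wedge = 76.9857 − 36 = 40.9857.
DWL = ½ × 356.3975 × 40.9857 = $7303.60 thousand.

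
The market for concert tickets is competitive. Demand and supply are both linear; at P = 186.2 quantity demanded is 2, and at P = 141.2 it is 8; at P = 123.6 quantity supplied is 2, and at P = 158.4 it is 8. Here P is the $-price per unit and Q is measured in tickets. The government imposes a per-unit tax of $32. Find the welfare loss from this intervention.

Demand slope = (141.2 − 186.2)/(8 − 2) = −7.5, so P = 201.2 − 7.5Q.
Supply slope = (158.4 − 123.6)/(8 − 2) = 5.8, so P = 112 + 5.8Q.
Competitive equilibrium: 201.2 − 7.5Q = 112 + 5.8Q → Q* = 6.7068, P* = 150.8992.
With the tax, the buyer price exceeds the seller price by 32: (201.2 − 7.5Q) − (112 + 5.8Q) = 32 → Q' = 4.3008.
ΔQ = 6.7068 − 4.3008 = 2.406; the wedge equals the tax, 32.
Welfare loss = ½ × 2.406 × 32 = $38.50.

$38.50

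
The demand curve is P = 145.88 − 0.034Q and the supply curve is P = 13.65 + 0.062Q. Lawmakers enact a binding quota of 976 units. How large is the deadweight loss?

Competitive equilibrium: 145.88 − 0.034Q = 13.65 + 0.062Q → Q* = 1377.3958, P* = 99.0485.
At Q = 976: demand price = 145.88 − 0.034·976 = 112.696; supply price = 13.65 + 0.062·976 = 74.162.
ΔQ = 1377.3958 − 976 = 401.3958; wedge = 112.696 − 74.162 = 38.534.
DWL = ½ × 401.3958 × 38.534 = 7733.69.

7733.69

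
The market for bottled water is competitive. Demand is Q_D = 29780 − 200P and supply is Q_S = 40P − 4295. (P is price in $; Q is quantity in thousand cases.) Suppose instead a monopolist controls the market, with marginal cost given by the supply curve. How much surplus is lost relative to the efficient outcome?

In inverse form: demand P = 148.9 − 0.005Q, supply P = 107.375 + 0.025Q.
Competitive equilibrium: 148.9 − 0.005Q = 107.375 + 0.025Q → Q* = 1384.1667, P* = 141.9792.
Marginal revenue: MR = 148.9 − 0.01Q. Set MR = MC: 148.9 − 0.01Q = 107.375 + 0.025Q → Q_m = 1186.4286.
Price P_m = 148.9 − 0.005·1186.4286 = 142.9679; MC(Q_m) = 107.375 + 0.025·1186.4286 = 137.0357.
Competitive Q* = 1384.1667, so ΔQ = 197.7381; wedge = 142.9679 − 137.0357 = 5.9322.
DWL = ½ × 197.7381 × 5.9322 = $586.51 thousand.

$586.51 thousand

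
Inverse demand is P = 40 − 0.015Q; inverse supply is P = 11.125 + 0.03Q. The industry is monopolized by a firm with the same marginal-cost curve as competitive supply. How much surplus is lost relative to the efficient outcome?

579

Competitive equilibrium: 40 − 0.015Q = 11.125 + 0.03Q → Q* = 641.66667, P* = 30.375.
Marginal revenue: MR = 40 − 0.03Q. Set MR = MC: 40 − 0.03Q = 11.125 + 0.03Q → Q_m = 481.25.
Price P_m = 40 − 0.015·481.25 = 32.78125; MC(Q_m) = 11.125 + 0.03·481.25 = 25.5625.
Competitive Q* = 641.66667, so ΔQ = 160.41667; wedge = 32.78125 − 25.5625 = 7.21875.
The triangle = ½ × 160.41667 × 7.21875 = 579.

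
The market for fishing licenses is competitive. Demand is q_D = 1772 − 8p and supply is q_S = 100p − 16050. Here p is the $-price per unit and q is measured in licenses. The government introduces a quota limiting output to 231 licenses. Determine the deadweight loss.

$3292.35

In inverse form: demand p = 221.5 − 0.125q, supply p = 160.5 + 0.01q.
Competitive equilibrium: 221.5 − 0.125q = 160.5 + 0.01q → q* = 451.8519, p* = 165.0185.
At q = 231: demand price = 221.5 − 0.125·231 = 192.625; supply price = 160.5 + 0.01·231 = 162.81.
Δq = 451.8519 − 231 = 220.8519; wedge = 192.625 − 162.81 = 29.815.
The triangle = ½ × 220.8519 × 29.815 = $3292.35.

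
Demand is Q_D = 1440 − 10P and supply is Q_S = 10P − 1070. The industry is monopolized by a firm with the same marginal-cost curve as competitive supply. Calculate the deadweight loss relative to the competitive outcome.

380.28

In inverse form: demand P = 144 − 0.1Q, supply P = 107 + 0.1Q.
Competitive equilibrium: 144 − 0.1Q = 107 + 0.1Q → Q* = 185, P* = 125.5.
Marginal revenue: MR = 144 − 0.2Q. Set MR = MC: 144 − 0.2Q = 107 + 0.1Q → Q_m = 123.3333.
Price P_m = 144 − 0.1·123.3333 = 131.6667; MC(Q_m) = 107 + 0.1·123.3333 = 119.3333.
Competitive Q* = 185, so ΔQ = 61.6667; wedge = 131.6667 − 119.3333 = 12.3334.
DWL = ½ × 61.6667 × 12.3334 = 380.28.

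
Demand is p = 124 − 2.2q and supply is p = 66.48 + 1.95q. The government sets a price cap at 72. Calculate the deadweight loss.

Competitive equilibrium: 124 − 2.2q = 66.48 + 1.95q → q* = 13.8602, p* = 93.5075.
At the ceiling p = 72, quantity supplied = (72 − 66.48)/1.95 = 2.8308.
Willingness to pay at q' = 2.8308: 124 − 2.2·2.8308 = 117.7722.
Δq = 13.8602 − 2.8308 = 11.0294; wedge = 117.7722 − 72 = 45.7722.
The triangle = ½ × 11.0294 × 45.7722 = 252.42.

252.42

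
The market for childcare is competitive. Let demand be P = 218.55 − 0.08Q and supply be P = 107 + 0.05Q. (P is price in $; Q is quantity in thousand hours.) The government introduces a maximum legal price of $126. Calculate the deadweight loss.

Competitive equilibrium: 218.55 − 0.08Q = 107 + 0.05Q → Q* = 858.0769, P* = 149.9038.
At the ceiling P = 126, quantity supplied = (126 − 107)/0.05 = 380.
Willingness to pay at Q' = 380: 218.55 − 0.08·380 = 188.15.
ΔQ = 858.0769 − 380 = 478.0769; wedge = 188.15 − 126 = 62.15.
The triangle = ½ × 478.0769 × 62.15 = $14856.24 thousand.

$14856.24 thousand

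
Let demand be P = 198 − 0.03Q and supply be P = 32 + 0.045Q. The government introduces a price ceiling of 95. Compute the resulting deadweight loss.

24806.67

Competitive equilibrium: 198 − 0.03Q = 32 + 0.045Q → Q* = 2213.3333, P* = 131.6.
At the ceiling P = 95, quantity supplied = (95 − 32)/0.045 = 1400.
Willingness to pay at Q' = 1400: 198 − 0.03·1400 = 156.
ΔQ = 2213.3333 − 1400 = 813.3333; wedge = 156 − 95 = 61.
The triangle = ½ × 813.3333 × 61 = 24806.67.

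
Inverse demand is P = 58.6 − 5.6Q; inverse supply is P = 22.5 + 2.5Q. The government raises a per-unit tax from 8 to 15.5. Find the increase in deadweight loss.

10.88

Competitive equilibrium: 58.6 − 5.6Q = 22.5 + 2.5Q → Q* = 4.4568, P* = 33.642.
For a per-unit tax t: ΔQ = t/8.1, so DWL = ½·t·(t/8.1) = t²/16.2.
At t = 8: DWL = 3.951. At t = 15.5: DWL = 14.83.
Increase = 14.83 − 3.951 = 10.88.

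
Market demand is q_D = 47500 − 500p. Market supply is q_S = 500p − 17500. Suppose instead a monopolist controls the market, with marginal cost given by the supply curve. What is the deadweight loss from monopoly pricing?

In inverse form: demand p = 95 − 0.002q, supply p = 35 + 0.002q.
Competitive equilibrium: 95 − 0.002q = 35 + 0.002q → q* = 15000, p* = 65.
Marginal revenue: MR = 95 − 0.004q. Set MR = MC: 95 − 0.004q = 35 + 0.002q → q_m = 10000.
Price p_m = 95 − 0.002·10000 = 75; MC(q_m) = 35 + 0.002·10000 = 55.
Competitive q* = 15000, so Δq = 5000; wedge = 75 − 55 = 20.
The triangle = ½ × 5000 × 20 = 50000.

50000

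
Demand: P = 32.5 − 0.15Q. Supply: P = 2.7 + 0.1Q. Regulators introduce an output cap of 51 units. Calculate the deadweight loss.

Competitive equilibrium: 32.5 − 0.15Q = 2.7 + 0.1Q → Q* = 119.2, P* = 14.62.
At Q = 51: demand price = 32.5 − 0.15·51 = 24.85; supply price = 2.7 + 0.1·51 = 7.8.
ΔQ = 119.2 − 51 = 68.2; wedge = 24.85 − 7.8 = 17.05.
Welfare loss = ½ × 68.2 × 17.05 = 581.405.

581.405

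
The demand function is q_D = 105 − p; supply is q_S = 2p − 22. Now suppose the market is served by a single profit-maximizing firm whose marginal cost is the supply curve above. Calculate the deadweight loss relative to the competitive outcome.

In inverse form: demand p = 105 − q, supply p = 11 + 0.5q.
Competitive equilibrium: 105 − q = 11 + 0.5q → q* = 62.6667, p* = 42.3333.
Marginal revenue: MR = 105 − 2q. Set MR = MC: 105 − 2q = 11 + 0.5q → q_m = 37.6.
Price p_m = 105 − 1·37.6 = 67.4; MC(q_m) = 11 + 0.5·37.6 = 29.8.
Competitive q* = 62.6667, so Δq = 25.0667; wedge = 67.4 − 29.8 = 37.6.
DWL = ½ × 25.0667 × 37.6 = 471.25.

471.25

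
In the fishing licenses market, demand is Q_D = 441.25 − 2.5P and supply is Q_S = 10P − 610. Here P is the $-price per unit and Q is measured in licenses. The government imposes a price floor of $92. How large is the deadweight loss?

$97.52

In inverse form: demand P = 176.5 − 0.4Q, supply P = 61 + 0.1Q.
Competitive equilibrium: 176.5 − 0.4Q = 61 + 0.1Q → Q* = 231, P* = 84.1.
At the floor P = 92, quantity demanded = (176.5 − 92)/0.4 = 211.25.
Sellers' marginal cost at Q' = 211.25: 61 + 0.1·211.25 = 82.125.
ΔQ = 231 − 211.25 = 19.75; wedge = 92 − 82.125 = 9.875.
DWL = ½ × 19.75 × 9.875 = $97.52.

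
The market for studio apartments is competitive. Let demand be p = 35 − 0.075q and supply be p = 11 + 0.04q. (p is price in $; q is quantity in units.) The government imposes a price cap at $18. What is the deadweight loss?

Competitive equilibrium: 35 − 0.075q = 11 + 0.04q → q* = 208.6957, p* = 19.3478.
At the ceiling p = 18, quantity supplied = (18 − 11)/0.04 = 175.
Willingness to pay at q' = 175: 35 − 0.075·175 = 21.875.
Δq = 208.6957 − 175 = 33.6957; wedge = 21.875 − 18 = 3.875.
Welfare loss = ½ × 33.6957 × 3.875 = $65.29.

$65.29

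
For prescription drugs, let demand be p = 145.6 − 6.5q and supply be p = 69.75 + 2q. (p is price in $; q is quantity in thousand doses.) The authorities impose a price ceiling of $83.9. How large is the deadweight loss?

Competitive equilibrium: 145.6 − 6.5q = 69.75 + 2q → q* = 8.9235, p* = 87.5971.
At the ceiling p = 83.9, quantity supplied = (83.9 − 69.75)/2 = 7.075.
Willingness to pay at q' = 7.075: 145.6 − 6.5·7.075 = 99.6125.
Δq = 8.9235 − 7.075 = 1.8485; wedge = 99.6125 − 83.9 = 15.7125.
The triangle = ½ × 1.8485 × 15.7125 = $14.52 thousand.

$14.52 thousand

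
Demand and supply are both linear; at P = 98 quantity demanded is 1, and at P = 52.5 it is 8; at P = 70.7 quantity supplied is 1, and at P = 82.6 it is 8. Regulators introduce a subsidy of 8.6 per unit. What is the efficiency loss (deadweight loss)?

4.51

Demand slope = (52.5 − 98)/(8 − 1) = −6.5, so P = 104.5 − 6.5Q.
Supply slope = (82.6 − 70.7)/(8 − 1) = 1.7, so P = 69 + 1.7Q.
Competitive equilibrium: 104.5 − 6.5Q = 69 + 1.7Q → Q* = 4.3293, P* = 76.3598.
The subsidy lowers effective supply by 8.6: P = 60.4 + 1.7Q.
New quantity: 104.5 − 6.5Q = 60.4 + 1.7Q → Q' = 5.378.
Overproduction ΔQ = 5.378 − 4.3293 = 1.0487; wedge = subsidy = 8.6.
DWL = ½ × 1.0487 × 8.6 = 4.51.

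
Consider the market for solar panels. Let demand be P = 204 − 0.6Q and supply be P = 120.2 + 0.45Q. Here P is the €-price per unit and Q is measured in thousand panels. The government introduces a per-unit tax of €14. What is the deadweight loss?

Competitive equilibrium: 204 − 0.6Q = 120.2 + 0.45Q → Q* = 79.8095, P* = 156.1143.
With the tax, the buyer price exceeds the seller price by 14: (204 − 0.6Q) − (120.2 + 0.45Q) = 14 → Q' = 66.4762.
ΔQ = 79.8095 − 66.4762 = 13.3333; the wedge equals the tax, 14.
Deadweight loss = ½ × 13.3333 × 14 = €93.33 thousand.

€93.33 thousand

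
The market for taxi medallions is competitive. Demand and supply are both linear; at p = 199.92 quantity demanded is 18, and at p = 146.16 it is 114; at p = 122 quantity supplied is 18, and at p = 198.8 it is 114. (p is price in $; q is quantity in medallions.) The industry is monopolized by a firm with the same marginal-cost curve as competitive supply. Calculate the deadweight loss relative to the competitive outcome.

$327.95

Demand slope = (146.16 − 199.92)/(114 − 18) = −0.56, so p = 210 − 0.56q.
Supply slope = (198.8 − 122)/(114 − 18) = 0.8, so p = 107.6 + 0.8q.
Competitive equilibrium: 210 − 0.56q = 107.6 + 0.8q → q* = 75.2941, p* = 167.8353.
Marginal revenue: MR = 210 − 1.12q. Set MR = MC: 210 − 1.12q = 107.6 + 0.8q → q_m = 53.3333.
Price p_m = 210 − 0.56·53.3333 = 180.1334; MC(q_m) = 107.6 + 0.8·53.3333 = 150.2666.
Competitive q* = 75.2941, so Δq = 21.9608; wedge = 180.1334 − 150.2666 = 29.8668.
DWL = ½ × 21.9608 × 29.8668 = $327.95.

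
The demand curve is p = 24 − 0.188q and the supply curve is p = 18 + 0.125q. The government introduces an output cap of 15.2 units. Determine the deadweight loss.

Competitive equilibrium: 24 − 0.188q = 18 + 0.125q → q* = 19.1693, p* = 20.3962.
At q = 15.2: demand price = 24 − 0.188·15.2 = 21.1424; supply price = 18 + 0.125·15.2 = 19.9.
Δq = 19.1693 − 15.2 = 3.9693; wedge = 21.1424 − 19.9 = 1.2424.
Deadweight loss = ½ × 3.9693 × 1.2424 = 2.47.

2.47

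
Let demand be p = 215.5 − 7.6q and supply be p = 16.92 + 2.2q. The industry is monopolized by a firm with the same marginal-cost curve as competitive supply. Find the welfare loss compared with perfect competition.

Competitive equilibrium: 215.5 − 7.6q = 16.92 + 2.2q → q* = 20.26327, p* = 61.49918.
Marginal revenue: MR = 215.5 − 15.2q. Set MR = MC: 215.5 − 15.2q = 16.92 + 2.2q → q_m = 11.41264.
Price p_m = 215.5 − 7.6·11.41264 = 128.76394; MC(q_m) = 16.92 + 2.2·11.41264 = 42.02781.
Competitive q* = 20.26327, so Δq = 8.85063; wedge = 128.76394 − 42.02781 = 86.73613.
The triangle = ½ × 8.85063 × 86.73613 = 383.83.

383.83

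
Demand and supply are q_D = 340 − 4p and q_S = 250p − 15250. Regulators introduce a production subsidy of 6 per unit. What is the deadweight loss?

In inverse form: demand p = 85 − 0.25q, supply p = 61 + 0.004q.
Competitive equilibrium: 85 − 0.25q = 61 + 0.004q → q* = 94.4882, p* = 61.378.
The subsidy lowers effective supply by 6: p = 55 + 0.004q.
New quantity: 85 − 0.25q = 55 + 0.004q → q' = 118.1102.
Overproduction Δq = 118.1102 − 94.4882 = 23.622; wedge = subsidy = 6.
Deadweight loss = ½ × 23.622 × 6 = 70.87.

70.87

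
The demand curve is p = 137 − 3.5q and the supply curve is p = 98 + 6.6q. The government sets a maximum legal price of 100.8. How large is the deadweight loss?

Competitive equilibrium: 137 − 3.5q = 98 + 6.6q → q* = 3.8614, p* = 123.4851.
At the ceiling p = 100.8, quantity supplied = (100.8 − 98)/6.6 = 0.4242.
Willingness to pay at q' = 0.4242: 137 − 3.5·0.4242 = 135.5153.
Δq = 3.8614 − 0.4242 = 3.4372; wedge = 135.5153 − 100.8 = 34.7153.
Deadweight loss = ½ × 3.4372 × 34.7153 = 59.66.

59.66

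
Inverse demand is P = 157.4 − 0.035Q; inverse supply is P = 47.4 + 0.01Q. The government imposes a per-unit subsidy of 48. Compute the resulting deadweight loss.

Competitive equilibrium: 157.4 − 0.035Q = 47.4 + 0.01Q → Q* = 2444.4444, P* = 71.8444.
The subsidy lowers effective supply by 48: P = 0.01Q − 0.6.
New quantity: 157.4 − 0.035Q = 0.01Q − 0.6 → Q' = 3511.1111.
Overproduction ΔQ = 3511.1111 − 2444.4444 = 1066.6667; wedge = subsidy = 48.
The triangle = ½ × 1066.6667 × 48 = 25600.

25600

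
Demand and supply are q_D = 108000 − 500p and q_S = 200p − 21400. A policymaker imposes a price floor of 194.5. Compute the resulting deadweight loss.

In inverse form: demand p = 216 − 0.002q, supply p = 107 + 0.005q.
Competitive equilibrium: 216 − 0.002q = 107 + 0.005q → q* = 15571.4286, p* = 184.8571.
At the floor p = 194.5, quantity demanded = (216 − 194.5)/0.002 = 10750.
Sellers' marginal cost at q' = 10750: 107 + 0.005·10750 = 160.75.
Δq = 15571.4286 − 10750 = 4821.4286; wedge = 194.5 − 160.75 = 33.75.
Deadweight loss = ½ × 4821.4286 × 33.75 = 81361.61.

81361.61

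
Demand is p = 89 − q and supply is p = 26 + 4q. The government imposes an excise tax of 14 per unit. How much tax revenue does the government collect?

137.20

Competitive equilibrium: 89 − q = 26 + 4q → q* = 12.6, p* = 76.4.
With the tax, the buyer price exceeds the seller price by 14: (89 − q) − (26 + 4q) = 14 → q' = 9.8.
Tax revenue = 14 × 9.8 = 137.20.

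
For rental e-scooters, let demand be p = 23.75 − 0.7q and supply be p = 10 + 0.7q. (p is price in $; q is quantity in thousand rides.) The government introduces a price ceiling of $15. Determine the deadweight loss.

$5.02 thousand

Competitive equilibrium: 23.75 − 0.7q = 10 + 0.7q → q* = 9.8214, p* = 16.875.
At the ceiling p = 15, quantity supplied = (15 − 10)/0.7 = 7.1429.
Willingness to pay at q' = 7.1429: 23.75 − 0.7·7.1429 = 18.75.
Δq = 9.8214 − 7.1429 = 2.6785; wedge = 18.75 − 15 = 3.75.
Welfare loss = ½ × 2.6785 × 3.75 = $5.02 thousand.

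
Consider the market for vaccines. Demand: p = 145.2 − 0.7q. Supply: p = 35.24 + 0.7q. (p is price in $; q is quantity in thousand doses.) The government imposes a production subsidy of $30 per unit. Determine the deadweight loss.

Competitive equilibrium: 145.2 − 0.7q = 35.24 + 0.7q → q* = 78.5429, p* = 90.22.
The subsidy lowers effective supply by 30: p = 5.24 + 0.7q.
New quantity: 145.2 − 0.7q = 5.24 + 0.7q → q' = 99.9714.
Overproduction Δq = 99.9714 − 78.5429 = 21.4285; wedge = subsidy = 30.
The triangle = ½ × 21.4285 × 30 = $321.43 thousand.

$321.43 thousand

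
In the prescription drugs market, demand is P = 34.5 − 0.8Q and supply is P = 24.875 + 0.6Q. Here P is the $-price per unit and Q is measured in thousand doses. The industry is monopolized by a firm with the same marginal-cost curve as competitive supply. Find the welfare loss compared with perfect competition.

$4.375 thousand

Competitive equilibrium: 34.5 − 0.8Q = 24.875 + 0.6Q → Q* = 6.875, P* = 29.
Marginal revenue: MR = 34.5 − 1.6Q. Set MR = MC: 34.5 − 1.6Q = 24.875 + 0.6Q → Q_m = 4.375.
Price P_m = 34.5 − 0.8·4.375 = 31; MC(Q_m) = 24.875 + 0.6·4.375 = 27.5.
Competitive Q* = 6.875, so ΔQ = 2.5; wedge = 31 − 27.5 = 3.5.
DWL = ½ × 2.5 × 3.5 = $4.375 thousand.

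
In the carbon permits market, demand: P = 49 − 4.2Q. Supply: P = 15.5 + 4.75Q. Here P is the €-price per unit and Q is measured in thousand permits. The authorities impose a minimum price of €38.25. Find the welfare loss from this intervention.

€6.27 thousand

Competitive equilibrium: 49 − 4.2Q = 15.5 + 4.75Q → Q* = 3.743, P* = 33.2793.
At the floor P = 38.25, quantity demanded = (49 − 38.25)/4.2 = 2.5595.
Sellers' marginal cost at Q' = 2.5595: 15.5 + 4.75·2.5595 = 27.6576.
ΔQ = 3.743 − 2.5595 = 1.1835; wedge = 38.25 − 27.6576 = 10.5924.
The triangle = ½ × 1.1835 × 10.5924 = €6.27 thousand.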